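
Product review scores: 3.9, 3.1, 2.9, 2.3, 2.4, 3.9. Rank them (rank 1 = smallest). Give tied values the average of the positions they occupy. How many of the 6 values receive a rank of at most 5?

Sorted (ascending): 2.3, 2.4, 2.9, 3.1, 3.9, 3.9
The 2 values of 3.9 occupy positions 5–6 → average rank (5+6)/2 = 5.5.
Ranks ≤ 5: {1, 2, 3, 4} → 4 values.

4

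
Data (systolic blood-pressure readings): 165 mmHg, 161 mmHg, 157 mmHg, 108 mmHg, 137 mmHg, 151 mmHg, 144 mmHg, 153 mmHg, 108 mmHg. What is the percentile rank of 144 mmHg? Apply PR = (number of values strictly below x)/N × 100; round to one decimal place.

N = 9.
Strictly below 144: 3. Equal to 144: 1.
PR = 3/9 × 100 = 33.3

33.3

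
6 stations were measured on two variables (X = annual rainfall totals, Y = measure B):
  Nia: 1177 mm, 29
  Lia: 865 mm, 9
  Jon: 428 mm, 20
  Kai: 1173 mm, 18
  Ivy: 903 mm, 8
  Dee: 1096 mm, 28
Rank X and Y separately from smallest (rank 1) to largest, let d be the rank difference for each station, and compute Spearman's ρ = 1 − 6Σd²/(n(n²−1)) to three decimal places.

0.486

Ranks of variable 1: 6, 2, 1, 5, 3, 4
Ranks of variable 2: 6, 2, 4, 3, 1, 5
d = r₁ − r₂: 0, 0, -3, 2, 2, -1
d²: 0, 0, 9, 4, 4, 1; Σd² = 18
ρ = 1 − 6·18/(6·35) = 1 − 108/210 = 0.486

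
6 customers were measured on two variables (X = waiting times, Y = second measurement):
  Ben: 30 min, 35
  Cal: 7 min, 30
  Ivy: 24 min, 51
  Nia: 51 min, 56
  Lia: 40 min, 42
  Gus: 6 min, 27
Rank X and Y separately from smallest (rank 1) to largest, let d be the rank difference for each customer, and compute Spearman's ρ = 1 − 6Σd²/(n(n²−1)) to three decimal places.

Ranks of variable 1: 4, 2, 3, 6, 5, 1
Ranks of variable 2: 3, 2, 5, 6, 4, 1
d = r₁ − r₂: 1, 0, -2, 0, 1, 0
d²: 1, 0, 4, 0, 1, 0; Σd² = 6
ρ = 1 − 6·6/(6·35) = 1 − 36/210 = 0.829

0.829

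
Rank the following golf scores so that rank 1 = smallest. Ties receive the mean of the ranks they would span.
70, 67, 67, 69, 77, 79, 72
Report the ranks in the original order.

4, 1.5, 1.5, 3, 6, 7, 5

Sorted (ascending): 67, 67, 69, 70, 72, 77, 79
The 2 values of 67 occupy positions 1–2 → average rank (1+2)/2 = 1.5.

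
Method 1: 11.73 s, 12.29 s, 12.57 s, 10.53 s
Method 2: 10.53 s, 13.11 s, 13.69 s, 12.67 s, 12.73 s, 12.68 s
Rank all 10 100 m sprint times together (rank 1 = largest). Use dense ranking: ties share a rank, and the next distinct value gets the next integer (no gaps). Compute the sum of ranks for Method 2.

Sorted (descending): 13.69, 13.11, 12.73, 12.68, 12.67, 12.57, 12.29, 11.73, 10.53, 10.53
The 2 values of 10.53 share dense rank 9.
Remaining distinct values take the next consecutive integers.
Method 2 values → pooled ranks: 10.53→9, 13.11→2, 13.69→1, 12.67→5, 12.73→3, 12.68→4
Rank sum = 9 + 2 + 1 + 5 + 3 + 4 = 24

24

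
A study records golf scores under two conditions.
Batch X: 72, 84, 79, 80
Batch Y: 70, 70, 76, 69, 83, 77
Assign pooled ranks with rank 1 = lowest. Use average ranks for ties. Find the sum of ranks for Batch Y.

Sorted (ascending): 69, 70, 70, 72, 76, 77, 79, 80, 83, 84
The 2 values of 70 occupy positions 2–3 → average rank (2+3)/2 = 2.5.
Batch Y values → pooled ranks: 70→2.5, 70→2.5, 76→5, 69→1, 83→9, 77→6
Rank sum = 2.5 + 2.5 + 5 + 1 + 9 + 6 = 26

26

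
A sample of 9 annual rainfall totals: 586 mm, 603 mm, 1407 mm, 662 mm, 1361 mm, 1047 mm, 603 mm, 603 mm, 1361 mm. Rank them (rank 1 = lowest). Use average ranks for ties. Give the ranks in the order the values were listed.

1, 3, 9, 5, 7.5, 6, 3, 3, 7.5

Sorted (ascending): 586, 603, 603, 603, 662, 1047, 1361, 1361, 1407
The 3 values of 603 occupy positions 2–4 → average rank 3.
The 2 values of 1361 occupy positions 7–8 → average rank (7+8)/2 = 7.5.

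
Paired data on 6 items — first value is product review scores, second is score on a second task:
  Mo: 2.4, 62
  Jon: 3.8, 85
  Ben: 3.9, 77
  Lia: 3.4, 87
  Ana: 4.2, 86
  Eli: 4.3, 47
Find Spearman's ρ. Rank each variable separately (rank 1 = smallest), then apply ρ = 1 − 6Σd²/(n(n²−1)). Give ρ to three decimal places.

Ranks of variable 1: 1, 3, 4, 2, 5, 6
Ranks of variable 2: 2, 4, 3, 6, 5, 1
d = r₁ − r₂: -1, -1, 1, -4, 0, 5
d²: 1, 1, 1, 16, 0, 25; Σd² = 44
ρ = 1 − 6·44/(6·35) = 1 − 264/210 = -0.257

-0.257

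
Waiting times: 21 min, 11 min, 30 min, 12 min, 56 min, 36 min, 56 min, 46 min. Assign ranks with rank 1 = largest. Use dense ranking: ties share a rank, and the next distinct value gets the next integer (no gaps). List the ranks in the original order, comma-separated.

Sorted (descending): 56, 56, 46, 36, 30, 21, 12, 11
The 2 values of 56 share dense rank 1.
Remaining distinct values take the next consecutive integers.

5, 7, 4, 6, 1, 3, 1, 2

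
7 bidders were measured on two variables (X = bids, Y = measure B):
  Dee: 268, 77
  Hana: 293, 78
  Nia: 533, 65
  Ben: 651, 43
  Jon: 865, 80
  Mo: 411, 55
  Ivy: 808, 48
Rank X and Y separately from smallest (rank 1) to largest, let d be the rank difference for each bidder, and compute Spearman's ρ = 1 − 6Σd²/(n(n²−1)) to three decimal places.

Ranks of variable 1: 1, 2, 4, 5, 7, 3, 6
Ranks of variable 2: 5, 6, 4, 1, 7, 3, 2
d = r₁ − r₂: -4, -4, 0, 4, 0, 0, 4
d²: 16, 16, 0, 16, 0, 0, 16; Σd² = 64
ρ = 1 − 6·64/(7·48) = 1 − 384/336 = -0.143

-0.143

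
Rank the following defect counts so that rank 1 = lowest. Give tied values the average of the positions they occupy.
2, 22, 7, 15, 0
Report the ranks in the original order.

2, 5, 3, 4, 1

Sorted (ascending): 0, 2, 7, 15, 22
No ties — each value takes its position as its rank.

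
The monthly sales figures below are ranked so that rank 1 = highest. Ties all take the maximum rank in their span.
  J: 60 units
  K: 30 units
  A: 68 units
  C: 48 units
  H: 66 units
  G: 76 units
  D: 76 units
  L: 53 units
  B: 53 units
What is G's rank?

Sorted (descending): 76, 76, 68, 66, 60, 53, 53, 48, 30
The 2 values of 76 occupy positions 1–2 → each gets rank 2.
The 2 values of 53 occupy positions 6–7 → each gets rank 7.
G has value 76 units → rank 2.

2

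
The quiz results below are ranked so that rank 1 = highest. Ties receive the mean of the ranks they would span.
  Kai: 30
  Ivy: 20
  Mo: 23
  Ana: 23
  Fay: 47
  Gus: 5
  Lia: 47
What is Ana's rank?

4.5

Sorted (descending): 47, 47, 30, 23, 23, 20, 5
The 2 values of 47 occupy positions 1–2 → average rank (1+2)/2 = 1.5.
The 2 values of 23 occupy positions 4–5 → average rank (4+5)/2 = 4.5.
Ana has value 23 → rank 4.5.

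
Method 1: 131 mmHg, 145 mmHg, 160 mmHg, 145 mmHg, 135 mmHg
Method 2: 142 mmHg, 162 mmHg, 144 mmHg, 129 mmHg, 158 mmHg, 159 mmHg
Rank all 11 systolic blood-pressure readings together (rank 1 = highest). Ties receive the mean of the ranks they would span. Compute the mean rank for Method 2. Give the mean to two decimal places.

5.67

Sorted (descending): 162, 160, 159, 158, 145, 145, 144, 142, 135, 131, 129
The 2 values of 145 occupy positions 5–6 → average rank (5+6)/2 = 5.5.
Method 2 values → pooled ranks: 142→8, 162→1, 144→7, 129→11, 158→4, 159→3
Mean rank = (8 + 1 + 7 + 11 + 4 + 3) / 6 = 5.67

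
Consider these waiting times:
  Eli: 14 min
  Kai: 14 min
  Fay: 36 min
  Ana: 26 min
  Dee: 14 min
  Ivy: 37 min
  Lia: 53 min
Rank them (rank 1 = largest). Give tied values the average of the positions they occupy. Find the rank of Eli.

Sorted (descending): 53, 37, 36, 26, 14, 14, 14
The 3 values of 14 occupy positions 5–7 → average rank 6.
Eli has value 14 min → rank 6.

6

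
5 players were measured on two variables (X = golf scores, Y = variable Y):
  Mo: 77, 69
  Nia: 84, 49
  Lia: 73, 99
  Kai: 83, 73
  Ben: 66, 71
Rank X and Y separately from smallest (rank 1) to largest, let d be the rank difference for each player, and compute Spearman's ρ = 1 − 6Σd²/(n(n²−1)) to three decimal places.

-0.500

Ranks of variable 1: 3, 5, 2, 4, 1
Ranks of variable 2: 2, 1, 5, 4, 3
d = r₁ − r₂: 1, 4, -3, 0, -2
d²: 1, 16, 9, 0, 4; Σd² = 30
ρ = 1 − 6·30/(5·24) = 1 − 180/120 = -0.500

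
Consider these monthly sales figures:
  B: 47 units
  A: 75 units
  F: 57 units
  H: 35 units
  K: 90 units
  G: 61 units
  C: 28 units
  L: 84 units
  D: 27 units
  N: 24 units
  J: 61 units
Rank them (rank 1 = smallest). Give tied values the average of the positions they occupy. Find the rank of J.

Sorted (ascending): 24, 27, 28, 35, 47, 57, 61, 61, 75, 84, 90
The 2 values of 61 occupy positions 7–8 → average rank (7+8)/2 = 7.5.
J has value 61 units → rank 7.5.

7.5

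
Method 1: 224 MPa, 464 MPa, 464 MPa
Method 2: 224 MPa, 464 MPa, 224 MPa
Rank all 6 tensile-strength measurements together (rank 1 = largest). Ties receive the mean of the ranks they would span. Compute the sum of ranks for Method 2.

Sorted (descending): 464, 464, 464, 224, 224, 224
The 3 values of 464 occupy positions 1–3 → average rank 2.
The 3 values of 224 occupy positions 4–6 → average rank 5.
Method 2 values → pooled ranks: 224→5, 464→2, 224→5
Rank sum = 5 + 2 + 5 = 12

12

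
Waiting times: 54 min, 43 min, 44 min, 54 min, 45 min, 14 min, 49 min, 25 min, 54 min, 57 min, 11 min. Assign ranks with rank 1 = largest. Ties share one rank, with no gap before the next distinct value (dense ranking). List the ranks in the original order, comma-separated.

2, 6, 5, 2, 4, 8, 3, 7, 2, 1, 9

Sorted (descending): 57, 54, 54, 54, 49, 45, 44, 43, 25, 14, 11
The 3 values of 54 share dense rank 2.
Remaining distinct values take the next consecutive integers.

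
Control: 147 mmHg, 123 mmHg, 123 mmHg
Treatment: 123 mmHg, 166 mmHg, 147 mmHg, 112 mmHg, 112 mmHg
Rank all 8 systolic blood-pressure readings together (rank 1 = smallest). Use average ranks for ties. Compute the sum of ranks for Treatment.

21.5

Sorted (ascending): 112, 112, 123, 123, 123, 147, 147, 166
The 2 values of 112 occupy positions 1–2 → average rank (1+2)/2 = 1.5.
The 3 values of 123 occupy positions 3–5 → average rank 4.
The 2 values of 147 occupy positions 6–7 → average rank (6+7)/2 = 6.5.
Treatment values → pooled ranks: 123→4, 166→8, 147→6.5, 112→1.5, 112→1.5
Rank sum = 4 + 8 + 6.5 + 1.5 + 1.5 = 21.5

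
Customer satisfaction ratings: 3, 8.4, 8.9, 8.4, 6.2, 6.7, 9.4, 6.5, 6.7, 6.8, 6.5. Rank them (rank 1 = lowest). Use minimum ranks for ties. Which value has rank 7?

6.8

Sorted (ascending): 3, 6.2, 6.5, 6.5, 6.7, 6.7, 6.8, 8.4, 8.4, 8.9, 9.4
The 2 values of 6.5 occupy positions 3–4 → each gets rank 3.
The 2 values of 6.7 occupy positions 5–6 → each gets rank 5.
The 2 values of 8.4 occupy positions 8–9 → each gets rank 8.
Rank 7 → value 6.8.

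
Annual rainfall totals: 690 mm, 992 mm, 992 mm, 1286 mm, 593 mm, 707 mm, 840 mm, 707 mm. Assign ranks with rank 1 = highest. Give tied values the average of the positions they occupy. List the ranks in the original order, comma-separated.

Sorted (descending): 1286, 992, 992, 840, 707, 707, 690, 593
The 2 values of 992 occupy positions 2–3 → average rank (2+3)/2 = 2.5.
The 2 values of 707 occupy positions 5–6 → average rank (5+6)/2 = 5.5.

7, 2.5, 2.5, 1, 8, 5.5, 4, 5.5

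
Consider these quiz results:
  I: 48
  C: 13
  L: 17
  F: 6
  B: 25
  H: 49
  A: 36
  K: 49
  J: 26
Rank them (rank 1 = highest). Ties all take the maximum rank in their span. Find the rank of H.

Sorted (descending): 49, 49, 48, 36, 26, 25, 17, 13, 6
The 2 values of 49 occupy positions 1–2 → each gets rank 2.
H has value 49 → rank 2.

2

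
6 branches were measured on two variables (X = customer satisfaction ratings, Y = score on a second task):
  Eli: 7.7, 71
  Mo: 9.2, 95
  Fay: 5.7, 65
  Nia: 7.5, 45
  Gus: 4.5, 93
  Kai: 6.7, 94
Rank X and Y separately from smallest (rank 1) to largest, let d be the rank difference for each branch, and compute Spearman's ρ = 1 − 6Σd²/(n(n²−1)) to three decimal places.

Ranks of variable 1: 5, 6, 2, 4, 1, 3
Ranks of variable 2: 3, 6, 2, 1, 4, 5
d = r₁ − r₂: 2, 0, 0, 3, -3, -2
d²: 4, 0, 0, 9, 9, 4; Σd² = 26
ρ = 1 − 6·26/(6·35) = 1 − 156/210 = 0.257

0.257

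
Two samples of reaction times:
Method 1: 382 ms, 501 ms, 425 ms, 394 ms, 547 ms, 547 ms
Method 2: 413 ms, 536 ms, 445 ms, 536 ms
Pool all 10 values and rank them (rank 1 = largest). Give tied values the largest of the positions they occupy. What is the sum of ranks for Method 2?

22

Sorted (descending): 547, 547, 536, 536, 501, 445, 425, 413, 394, 382
The 2 values of 547 occupy positions 1–2 → each gets rank 2.
The 2 values of 536 occupy positions 3–4 → each gets rank 4.
Method 2 values → pooled ranks: 413→8, 536→4, 445→6, 536→4
Rank sum = 8 + 4 + 6 + 4 = 22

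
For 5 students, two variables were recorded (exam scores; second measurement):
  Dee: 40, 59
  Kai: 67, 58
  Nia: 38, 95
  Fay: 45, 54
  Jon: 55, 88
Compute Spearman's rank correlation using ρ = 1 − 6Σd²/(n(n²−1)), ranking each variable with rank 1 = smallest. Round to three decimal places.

Ranks of variable 1: 2, 5, 1, 3, 4
Ranks of variable 2: 3, 2, 5, 1, 4
d = r₁ − r₂: -1, 3, -4, 2, 0
d²: 1, 9, 16, 4, 0; Σd² = 30
ρ = 1 − 6·30/(5·24) = 1 − 180/120 = -0.500

-0.500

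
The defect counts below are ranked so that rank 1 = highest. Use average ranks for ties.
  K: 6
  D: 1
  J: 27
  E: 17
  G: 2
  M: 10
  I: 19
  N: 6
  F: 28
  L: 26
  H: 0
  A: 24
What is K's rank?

Sorted (descending): 28, 27, 26, 24, 19, 17, 10, 6, 6, 2, 1, 0
The 2 values of 6 occupy positions 8–9 → average rank (8+9)/2 = 8.5.
K has value 6 → rank 8.5.

8.5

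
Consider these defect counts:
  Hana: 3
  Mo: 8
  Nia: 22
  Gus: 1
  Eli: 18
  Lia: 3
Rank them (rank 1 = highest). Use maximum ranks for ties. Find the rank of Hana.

5

Sorted (descending): 22, 18, 8, 3, 3, 1
The 2 values of 3 occupy positions 4–5 → each gets rank 5.
Hana has value 3 → rank 5.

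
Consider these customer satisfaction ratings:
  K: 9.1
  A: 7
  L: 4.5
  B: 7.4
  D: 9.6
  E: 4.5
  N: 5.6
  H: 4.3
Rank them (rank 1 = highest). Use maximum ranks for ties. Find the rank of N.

5

Sorted (descending): 9.6, 9.1, 7.4, 7, 5.6, 4.5, 4.5, 4.3
The 2 values of 4.5 occupy positions 6–7 → each gets rank 7.
N has value 5.6 → rank 5.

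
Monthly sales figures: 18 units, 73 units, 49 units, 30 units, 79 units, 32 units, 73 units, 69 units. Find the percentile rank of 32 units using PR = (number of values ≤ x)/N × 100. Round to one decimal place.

37.5

N = 8.
Strictly below 32: 2. Equal to 32: 1.
PR = 3/8 × 100 = 37.5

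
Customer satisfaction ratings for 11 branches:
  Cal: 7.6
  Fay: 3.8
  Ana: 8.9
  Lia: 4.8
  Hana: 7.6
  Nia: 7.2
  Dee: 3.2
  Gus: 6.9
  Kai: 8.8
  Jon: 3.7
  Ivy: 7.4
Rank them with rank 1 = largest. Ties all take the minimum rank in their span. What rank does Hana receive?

Sorted (descending): 8.9, 8.8, 7.6, 7.6, 7.4, 7.2, 6.9, 4.8, 3.8, 3.7, 3.2
The 2 values of 7.6 occupy positions 3–4 → each gets rank 3.
Hana has value 7.6 → rank 3.

3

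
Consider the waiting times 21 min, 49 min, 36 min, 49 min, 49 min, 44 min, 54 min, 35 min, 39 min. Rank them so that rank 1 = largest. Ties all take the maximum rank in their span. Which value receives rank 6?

Sorted (descending): 54, 49, 49, 49, 44, 39, 36, 35, 21
The 3 values of 49 occupy positions 2–4 → each gets rank 4.
Rank 6 → value 39.

39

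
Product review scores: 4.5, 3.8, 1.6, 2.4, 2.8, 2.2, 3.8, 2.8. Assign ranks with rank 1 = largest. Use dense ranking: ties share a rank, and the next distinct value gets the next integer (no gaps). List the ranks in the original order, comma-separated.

Sorted (descending): 4.5, 3.8, 3.8, 2.8, 2.8, 2.4, 2.2, 1.6
The 2 values of 3.8 share dense rank 2.
The 2 values of 2.8 share dense rank 3.
Remaining distinct values take the next consecutive integers.

1, 2, 6, 4, 3, 5, 2, 3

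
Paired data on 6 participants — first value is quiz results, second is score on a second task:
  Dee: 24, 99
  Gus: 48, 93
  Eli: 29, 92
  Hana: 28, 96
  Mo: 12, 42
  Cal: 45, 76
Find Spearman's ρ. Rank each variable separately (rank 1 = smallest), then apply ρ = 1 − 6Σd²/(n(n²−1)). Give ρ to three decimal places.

0.029

Ranks of variable 1: 2, 6, 4, 3, 1, 5
Ranks of variable 2: 6, 4, 3, 5, 1, 2
d = r₁ − r₂: -4, 2, 1, -2, 0, 3
d²: 16, 4, 1, 4, 0, 9; Σd² = 34
ρ = 1 − 6·34/(6·35) = 1 − 204/210 = 0.029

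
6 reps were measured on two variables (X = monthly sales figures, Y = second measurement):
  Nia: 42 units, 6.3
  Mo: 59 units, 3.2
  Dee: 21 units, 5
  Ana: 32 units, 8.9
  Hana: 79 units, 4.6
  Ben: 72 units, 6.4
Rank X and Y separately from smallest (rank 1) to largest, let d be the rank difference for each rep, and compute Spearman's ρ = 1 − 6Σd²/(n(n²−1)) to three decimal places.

Ranks of variable 1: 3, 4, 1, 2, 6, 5
Ranks of variable 2: 4, 1, 3, 6, 2, 5
d = r₁ − r₂: -1, 3, -2, -4, 4, 0
d²: 1, 9, 4, 16, 16, 0; Σd² = 46
ρ = 1 − 6·46/(6·35) = 1 − 276/210 = -0.314

-0.314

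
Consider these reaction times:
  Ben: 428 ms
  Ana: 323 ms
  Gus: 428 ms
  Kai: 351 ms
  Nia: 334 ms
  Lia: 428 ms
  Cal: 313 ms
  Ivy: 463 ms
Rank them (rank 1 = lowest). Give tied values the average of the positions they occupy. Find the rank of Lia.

6

Sorted (ascending): 313, 323, 334, 351, 428, 428, 428, 463
The 3 values of 428 occupy positions 5–7 → average rank 6.
Lia has value 428 ms → rank 6.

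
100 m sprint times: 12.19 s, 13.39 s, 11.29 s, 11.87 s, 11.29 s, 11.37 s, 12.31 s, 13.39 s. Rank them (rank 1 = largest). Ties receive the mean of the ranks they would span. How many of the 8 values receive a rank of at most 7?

6

Sorted (descending): 13.39, 13.39, 12.31, 12.19, 11.87, 11.37, 11.29, 11.29
The 2 values of 13.39 occupy positions 1–2 → average rank (1+2)/2 = 1.5.
The 2 values of 11.29 occupy positions 7–8 → average rank (7+8)/2 = 7.5.
Ranks ≤ 7: {1.5, 1.5, 3, 4, 5, 6} → 6 values.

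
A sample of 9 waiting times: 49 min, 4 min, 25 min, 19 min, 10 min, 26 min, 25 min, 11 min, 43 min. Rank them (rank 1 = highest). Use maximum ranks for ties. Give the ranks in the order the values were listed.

Sorted (descending): 49, 43, 26, 25, 25, 19, 11, 10, 4
The 2 values of 25 occupy positions 4–5 → each gets rank 5.

1, 9, 5, 6, 8, 3, 5, 7, 2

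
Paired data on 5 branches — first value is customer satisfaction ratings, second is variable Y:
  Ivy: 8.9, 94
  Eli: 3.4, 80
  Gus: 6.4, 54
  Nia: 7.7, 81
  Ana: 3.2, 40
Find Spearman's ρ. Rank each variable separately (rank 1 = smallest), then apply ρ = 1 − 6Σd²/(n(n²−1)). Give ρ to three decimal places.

Ranks of variable 1: 5, 2, 3, 4, 1
Ranks of variable 2: 5, 3, 2, 4, 1
d = r₁ − r₂: 0, -1, 1, 0, 0
d²: 0, 1, 1, 0, 0; Σd² = 2
ρ = 1 − 6·2/(5·24) = 1 − 12/120 = 0.900

0.900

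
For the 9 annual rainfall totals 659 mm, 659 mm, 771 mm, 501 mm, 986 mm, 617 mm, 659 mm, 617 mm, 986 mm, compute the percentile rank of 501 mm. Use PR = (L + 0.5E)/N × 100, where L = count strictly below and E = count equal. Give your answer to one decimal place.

N = 9.
Strictly below 501: 0. Equal to 501: 1.
PR = (0 + 0.5·1)/9 × 100 = 5.6

5.6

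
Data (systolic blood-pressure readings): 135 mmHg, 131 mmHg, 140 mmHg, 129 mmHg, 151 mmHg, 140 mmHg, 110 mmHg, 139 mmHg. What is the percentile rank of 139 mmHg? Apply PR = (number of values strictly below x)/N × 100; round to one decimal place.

N = 8.
Strictly below 139: 4. Equal to 139: 1.
PR = 4/8 × 100 = 50.0

50.0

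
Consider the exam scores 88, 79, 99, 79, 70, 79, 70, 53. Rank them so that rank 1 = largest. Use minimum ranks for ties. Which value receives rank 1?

99

Sorted (descending): 99, 88, 79, 79, 79, 70, 70, 53
The 3 values of 79 occupy positions 3–5 → each gets rank 3.
The 2 values of 70 occupy positions 6–7 → each gets rank 6.
Rank 1 → value 99.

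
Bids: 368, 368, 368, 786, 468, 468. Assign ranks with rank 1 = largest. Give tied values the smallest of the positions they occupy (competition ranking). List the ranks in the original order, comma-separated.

Sorted (descending): 786, 468, 468, 368, 368, 368
The 2 values of 468 occupy positions 2–3 → each gets rank 2.
The 3 values of 368 occupy positions 4–6 → each gets rank 4.

4, 4, 4, 1, 2, 2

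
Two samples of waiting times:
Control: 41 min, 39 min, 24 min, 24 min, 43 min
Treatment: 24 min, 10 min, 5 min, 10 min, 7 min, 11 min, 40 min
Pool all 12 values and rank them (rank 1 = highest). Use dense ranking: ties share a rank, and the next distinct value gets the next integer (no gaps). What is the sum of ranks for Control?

Sorted (descending): 43, 41, 40, 39, 24, 24, 24, 11, 10, 10, 7, 5
The 3 values of 24 share dense rank 5.
The 2 values of 10 share dense rank 7.
Remaining distinct values take the next consecutive integers.
Control values → pooled ranks: 41→2, 39→4, 24→5, 24→5, 43→1
Rank sum = 2 + 4 + 5 + 5 + 1 = 17

17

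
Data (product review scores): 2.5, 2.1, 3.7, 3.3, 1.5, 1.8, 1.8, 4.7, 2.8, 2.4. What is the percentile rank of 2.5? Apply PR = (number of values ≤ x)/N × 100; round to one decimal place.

60.0

N = 10.
Strictly below 2.5: 5. Equal to 2.5: 1.
PR = 6/10 × 100 = 60.0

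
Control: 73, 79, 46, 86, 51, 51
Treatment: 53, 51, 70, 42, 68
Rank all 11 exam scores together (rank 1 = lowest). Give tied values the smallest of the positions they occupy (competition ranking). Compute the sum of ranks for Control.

Sorted (ascending): 42, 46, 51, 51, 51, 53, 68, 70, 73, 79, 86
The 3 values of 51 occupy positions 3–5 → each gets rank 3.
Control values → pooled ranks: 73→9, 79→10, 46→2, 86→11, 51→3, 51→3
Rank sum = 9 + 10 + 2 + 11 + 3 + 3 = 38

38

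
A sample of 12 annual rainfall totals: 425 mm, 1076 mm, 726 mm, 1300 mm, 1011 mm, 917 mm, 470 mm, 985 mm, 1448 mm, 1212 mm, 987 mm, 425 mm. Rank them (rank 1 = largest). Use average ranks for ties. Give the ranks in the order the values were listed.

Sorted (descending): 1448, 1300, 1212, 1076, 1011, 987, 985, 917, 726, 470, 425, 425
The 2 values of 425 occupy positions 11–12 → average rank (11+12)/2 = 11.5.

11.5, 4, 9, 2, 5, 8, 10, 7, 1, 3, 6, 11.5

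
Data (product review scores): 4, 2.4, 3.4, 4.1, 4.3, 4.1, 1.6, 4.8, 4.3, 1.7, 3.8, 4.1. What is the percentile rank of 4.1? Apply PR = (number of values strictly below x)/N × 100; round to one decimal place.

50.0

N = 12.
Strictly below 4.1: 6. Equal to 4.1: 3.
PR = 6/12 × 100 = 50.0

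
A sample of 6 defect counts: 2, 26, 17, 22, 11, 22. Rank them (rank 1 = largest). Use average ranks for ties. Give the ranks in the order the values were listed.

6, 1, 4, 2.5, 5, 2.5

Sorted (descending): 26, 22, 22, 17, 11, 2
The 2 values of 22 occupy positions 2–3 → average rank (2+3)/2 = 2.5.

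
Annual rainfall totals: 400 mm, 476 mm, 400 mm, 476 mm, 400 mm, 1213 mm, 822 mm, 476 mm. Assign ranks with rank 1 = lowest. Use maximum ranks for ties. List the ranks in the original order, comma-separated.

Sorted (ascending): 400, 400, 400, 476, 476, 476, 822, 1213
The 3 values of 400 occupy positions 1–3 → each gets rank 3.
The 3 values of 476 occupy positions 4–6 → each gets rank 6.

3, 6, 3, 6, 3, 8, 7, 6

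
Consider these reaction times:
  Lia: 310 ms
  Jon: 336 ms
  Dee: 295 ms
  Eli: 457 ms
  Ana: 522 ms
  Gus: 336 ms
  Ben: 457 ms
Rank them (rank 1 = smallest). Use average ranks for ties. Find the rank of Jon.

Sorted (ascending): 295, 310, 336, 336, 457, 457, 522
The 2 values of 336 occupy positions 3–4 → average rank (3+4)/2 = 3.5.
The 2 values of 457 occupy positions 5–6 → average rank (5+6)/2 = 5.5.
Jon has value 336 ms → rank 3.5.

3.5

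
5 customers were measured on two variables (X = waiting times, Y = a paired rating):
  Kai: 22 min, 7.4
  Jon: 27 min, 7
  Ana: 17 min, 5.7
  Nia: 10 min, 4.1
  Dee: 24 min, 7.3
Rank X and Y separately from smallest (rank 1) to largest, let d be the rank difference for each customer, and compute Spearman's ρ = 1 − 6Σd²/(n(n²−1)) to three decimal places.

Ranks of variable 1: 3, 5, 2, 1, 4
Ranks of variable 2: 5, 3, 2, 1, 4
d = r₁ − r₂: -2, 2, 0, 0, 0
d²: 4, 4, 0, 0, 0; Σd² = 8
ρ = 1 − 6·8/(5·24) = 1 − 48/120 = 0.600

0.600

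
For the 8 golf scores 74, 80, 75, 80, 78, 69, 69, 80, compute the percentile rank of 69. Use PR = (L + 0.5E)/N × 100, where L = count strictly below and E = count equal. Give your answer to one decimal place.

12.5

N = 8.
Strictly below 69: 0. Equal to 69: 2.
PR = (0 + 0.5·2)/8 × 100 = 12.5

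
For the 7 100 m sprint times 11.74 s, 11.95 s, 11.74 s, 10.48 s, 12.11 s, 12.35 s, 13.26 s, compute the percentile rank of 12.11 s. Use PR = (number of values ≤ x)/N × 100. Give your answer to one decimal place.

71.4

N = 7.
Strictly below 12.11: 4. Equal to 12.11: 1.
PR = 5/7 × 100 = 71.4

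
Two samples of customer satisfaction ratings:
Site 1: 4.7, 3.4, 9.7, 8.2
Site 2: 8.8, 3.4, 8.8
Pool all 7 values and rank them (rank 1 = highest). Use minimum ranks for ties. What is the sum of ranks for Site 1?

Sorted (descending): 9.7, 8.8, 8.8, 8.2, 4.7, 3.4, 3.4
The 2 values of 8.8 occupy positions 2–3 → each gets rank 2.
The 2 values of 3.4 occupy positions 6–7 → each gets rank 6.
Site 1 values → pooled ranks: 4.7→5, 3.4→6, 9.7→1, 8.2→4
Rank sum = 5 + 6 + 1 + 4 = 16

16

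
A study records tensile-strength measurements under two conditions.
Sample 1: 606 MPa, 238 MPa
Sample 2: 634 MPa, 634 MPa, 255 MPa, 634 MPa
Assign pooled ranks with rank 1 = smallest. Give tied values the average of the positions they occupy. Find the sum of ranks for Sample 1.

4

Sorted (ascending): 238, 255, 606, 634, 634, 634
The 3 values of 634 occupy positions 4–6 → average rank 5.
Sample 1 values → pooled ranks: 606→3, 238→1
Rank sum = 3 + 1 = 4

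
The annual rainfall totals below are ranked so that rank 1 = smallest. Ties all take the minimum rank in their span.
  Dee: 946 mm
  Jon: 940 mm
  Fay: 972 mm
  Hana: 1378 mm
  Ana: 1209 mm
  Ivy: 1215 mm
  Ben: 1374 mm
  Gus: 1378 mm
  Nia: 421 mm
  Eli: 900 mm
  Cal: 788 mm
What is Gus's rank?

Sorted (ascending): 421, 788, 900, 940, 946, 972, 1209, 1215, 1374, 1378, 1378
The 2 values of 1378 occupy positions 10–11 → each gets rank 10.
Gus has value 1378 mm → rank 10.

10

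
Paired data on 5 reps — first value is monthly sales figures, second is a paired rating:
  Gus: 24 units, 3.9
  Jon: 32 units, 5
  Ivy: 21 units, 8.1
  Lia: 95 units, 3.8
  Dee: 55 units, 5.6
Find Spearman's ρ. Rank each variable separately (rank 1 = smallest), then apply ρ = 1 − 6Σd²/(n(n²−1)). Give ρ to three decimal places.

Ranks of variable 1: 2, 3, 1, 5, 4
Ranks of variable 2: 2, 3, 5, 1, 4
d = r₁ − r₂: 0, 0, -4, 4, 0
d²: 0, 0, 16, 16, 0; Σd² = 32
ρ = 1 − 6·32/(5·24) = 1 − 192/120 = -0.600

-0.600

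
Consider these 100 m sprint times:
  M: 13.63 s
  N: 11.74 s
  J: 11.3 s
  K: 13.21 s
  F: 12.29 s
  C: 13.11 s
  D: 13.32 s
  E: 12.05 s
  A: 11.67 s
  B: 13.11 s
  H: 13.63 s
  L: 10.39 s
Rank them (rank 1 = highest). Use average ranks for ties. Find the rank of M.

1.5

Sorted (descending): 13.63, 13.63, 13.32, 13.21, 13.11, 13.11, 12.29, 12.05, 11.74, 11.67, 11.3, 10.39
The 2 values of 13.63 occupy positions 1–2 → average rank (1+2)/2 = 1.5.
The 2 values of 13.11 occupy positions 5–6 → average rank (5+6)/2 = 5.5.
M has value 13.63 s → rank 1.5.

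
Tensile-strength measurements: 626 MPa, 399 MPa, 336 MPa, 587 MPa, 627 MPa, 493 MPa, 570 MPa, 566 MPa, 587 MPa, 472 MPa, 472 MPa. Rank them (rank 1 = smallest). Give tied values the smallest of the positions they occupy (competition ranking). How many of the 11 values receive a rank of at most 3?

4

Sorted (ascending): 336, 399, 472, 472, 493, 566, 570, 587, 587, 626, 627
The 2 values of 472 occupy positions 3–4 → each gets rank 3.
The 2 values of 587 occupy positions 8–9 → each gets rank 8.
Ranks ≤ 3: {1, 2, 3, 3} → 4 values.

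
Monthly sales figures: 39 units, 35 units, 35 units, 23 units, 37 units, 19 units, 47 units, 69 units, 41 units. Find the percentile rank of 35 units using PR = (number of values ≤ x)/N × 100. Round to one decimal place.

N = 9.
Strictly below 35: 2. Equal to 35: 2.
PR = 4/9 × 100 = 44.4

44.4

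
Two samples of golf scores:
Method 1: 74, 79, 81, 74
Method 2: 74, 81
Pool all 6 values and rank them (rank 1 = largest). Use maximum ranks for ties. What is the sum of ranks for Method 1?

Sorted (descending): 81, 81, 79, 74, 74, 74
The 2 values of 81 occupy positions 1–2 → each gets rank 2.
The 3 values of 74 occupy positions 4–6 → each gets rank 6.
Method 1 values → pooled ranks: 74→6, 79→3, 81→2, 74→6
Rank sum = 6 + 3 + 2 + 6 = 17

17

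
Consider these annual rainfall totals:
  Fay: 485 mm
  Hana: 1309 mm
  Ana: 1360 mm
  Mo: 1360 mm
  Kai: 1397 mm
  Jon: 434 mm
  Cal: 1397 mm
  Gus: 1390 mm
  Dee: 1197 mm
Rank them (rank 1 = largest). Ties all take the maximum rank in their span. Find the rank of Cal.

Sorted (descending): 1397, 1397, 1390, 1360, 1360, 1309, 1197, 485, 434
The 2 values of 1397 occupy positions 1–2 → each gets rank 2.
The 2 values of 1360 occupy positions 4–5 → each gets rank 5.
Cal has value 1397 mm → rank 2.

2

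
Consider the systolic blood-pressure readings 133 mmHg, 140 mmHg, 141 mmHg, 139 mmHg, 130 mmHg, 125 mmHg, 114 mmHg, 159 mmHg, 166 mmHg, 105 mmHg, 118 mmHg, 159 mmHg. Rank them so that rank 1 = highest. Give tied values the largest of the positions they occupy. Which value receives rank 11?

Sorted (descending): 166, 159, 159, 141, 140, 139, 133, 130, 125, 118, 114, 105
The 2 values of 159 occupy positions 2–3 → each gets rank 3.
Rank 11 → value 114.

114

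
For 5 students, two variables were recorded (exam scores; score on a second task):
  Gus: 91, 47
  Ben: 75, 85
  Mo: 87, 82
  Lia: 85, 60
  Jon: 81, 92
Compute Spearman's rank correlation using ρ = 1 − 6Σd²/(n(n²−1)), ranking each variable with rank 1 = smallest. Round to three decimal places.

Ranks of variable 1: 5, 1, 4, 3, 2
Ranks of variable 2: 1, 4, 3, 2, 5
d = r₁ − r₂: 4, -3, 1, 1, -3
d²: 16, 9, 1, 1, 9; Σd² = 36
ρ = 1 − 6·36/(5·24) = 1 − 216/120 = -0.800

-0.800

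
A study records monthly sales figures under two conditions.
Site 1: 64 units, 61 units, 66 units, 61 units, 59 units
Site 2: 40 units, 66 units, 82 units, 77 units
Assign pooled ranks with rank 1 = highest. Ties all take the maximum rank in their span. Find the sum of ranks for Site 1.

Sorted (descending): 82, 77, 66, 66, 64, 61, 61, 59, 40
The 2 values of 66 occupy positions 3–4 → each gets rank 4.
The 2 values of 61 occupy positions 6–7 → each gets rank 7.
Site 1 values → pooled ranks: 64→5, 61→7, 66→4, 61→7, 59→8
Rank sum = 5 + 7 + 4 + 7 + 8 = 31

31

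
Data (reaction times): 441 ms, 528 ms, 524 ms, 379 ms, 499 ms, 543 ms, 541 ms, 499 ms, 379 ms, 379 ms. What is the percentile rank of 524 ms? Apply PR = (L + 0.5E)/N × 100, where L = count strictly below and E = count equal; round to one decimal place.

65.0

N = 10.
Strictly below 524: 6. Equal to 524: 1.
PR = (6 + 0.5·1)/10 × 100 = 65.0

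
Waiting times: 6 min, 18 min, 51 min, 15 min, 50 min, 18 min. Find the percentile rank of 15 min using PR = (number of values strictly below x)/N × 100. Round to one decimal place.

16.7

N = 6.
Strictly below 15: 1. Equal to 15: 1.
PR = 1/6 × 100 = 16.7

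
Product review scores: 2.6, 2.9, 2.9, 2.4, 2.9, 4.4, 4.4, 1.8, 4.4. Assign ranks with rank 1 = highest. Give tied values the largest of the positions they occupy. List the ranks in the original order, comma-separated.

Sorted (descending): 4.4, 4.4, 4.4, 2.9, 2.9, 2.9, 2.6, 2.4, 1.8
The 3 values of 4.4 occupy positions 1–3 → each gets rank 3.
The 3 values of 2.9 occupy positions 4–6 → each gets rank 6.

7, 6, 6, 8, 6, 3, 3, 9, 3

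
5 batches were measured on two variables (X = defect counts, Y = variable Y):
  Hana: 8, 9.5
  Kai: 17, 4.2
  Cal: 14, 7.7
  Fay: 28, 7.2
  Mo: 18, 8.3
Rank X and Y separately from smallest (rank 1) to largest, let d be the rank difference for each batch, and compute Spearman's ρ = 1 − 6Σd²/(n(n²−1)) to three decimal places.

-0.500

Ranks of variable 1: 1, 3, 2, 5, 4
Ranks of variable 2: 5, 1, 3, 2, 4
d = r₁ − r₂: -4, 2, -1, 3, 0
d²: 16, 4, 1, 9, 0; Σd² = 30
ρ = 1 − 6·30/(5·24) = 1 − 180/120 = -0.500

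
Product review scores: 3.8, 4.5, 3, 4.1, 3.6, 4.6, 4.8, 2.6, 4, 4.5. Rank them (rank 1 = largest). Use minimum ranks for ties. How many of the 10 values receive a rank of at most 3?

Sorted (descending): 4.8, 4.6, 4.5, 4.5, 4.1, 4, 3.8, 3.6, 3, 2.6
The 2 values of 4.5 occupy positions 3–4 → each gets rank 3.
Ranks ≤ 3: {1, 2, 3, 3} → 4 values.

4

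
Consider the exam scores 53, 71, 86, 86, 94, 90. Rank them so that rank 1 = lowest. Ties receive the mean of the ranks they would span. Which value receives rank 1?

53

Sorted (ascending): 53, 71, 86, 86, 90, 94
The 2 values of 86 occupy positions 3–4 → average rank (3+4)/2 = 3.5.
Rank 1 → value 53.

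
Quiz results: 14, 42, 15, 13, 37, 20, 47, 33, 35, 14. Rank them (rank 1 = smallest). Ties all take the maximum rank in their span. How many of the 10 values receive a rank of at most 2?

Sorted (ascending): 13, 14, 14, 15, 20, 33, 35, 37, 42, 47
The 2 values of 14 occupy positions 2–3 → each gets rank 3.
Ranks ≤ 2: {1} → 1 value.

1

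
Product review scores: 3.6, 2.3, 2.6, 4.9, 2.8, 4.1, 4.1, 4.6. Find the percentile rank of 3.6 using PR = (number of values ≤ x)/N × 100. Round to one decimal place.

N = 8.
Strictly below 3.6: 3. Equal to 3.6: 1.
PR = 4/8 × 100 = 50.0

50.0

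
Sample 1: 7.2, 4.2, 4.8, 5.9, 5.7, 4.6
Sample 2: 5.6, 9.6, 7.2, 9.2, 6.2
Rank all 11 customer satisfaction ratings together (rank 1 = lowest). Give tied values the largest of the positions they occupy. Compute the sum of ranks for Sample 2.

41

Sorted (ascending): 4.2, 4.6, 4.8, 5.6, 5.7, 5.9, 6.2, 7.2, 7.2, 9.2, 9.6
The 2 values of 7.2 occupy positions 8–9 → each gets rank 9.
Sample 2 values → pooled ranks: 5.6→4, 9.6→11, 7.2→9, 9.2→10, 6.2→7
Rank sum = 4 + 11 + 9 + 10 + 7 = 41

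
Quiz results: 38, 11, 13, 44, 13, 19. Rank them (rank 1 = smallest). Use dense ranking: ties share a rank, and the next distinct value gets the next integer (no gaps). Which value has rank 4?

38

Sorted (ascending): 11, 13, 13, 19, 38, 44
The 2 values of 13 share dense rank 2.
Remaining distinct values take the next consecutive integers.
Rank 4 → value 38.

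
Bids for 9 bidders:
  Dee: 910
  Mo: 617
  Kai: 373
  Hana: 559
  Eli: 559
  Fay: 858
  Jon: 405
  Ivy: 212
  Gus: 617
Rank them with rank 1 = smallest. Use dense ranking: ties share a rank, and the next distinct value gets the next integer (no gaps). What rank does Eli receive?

Sorted (ascending): 212, 373, 405, 559, 559, 617, 617, 858, 910
The 2 values of 559 share dense rank 4.
The 2 values of 617 share dense rank 5.
Remaining distinct values take the next consecutive integers.
Eli has value 559 → rank 4.

4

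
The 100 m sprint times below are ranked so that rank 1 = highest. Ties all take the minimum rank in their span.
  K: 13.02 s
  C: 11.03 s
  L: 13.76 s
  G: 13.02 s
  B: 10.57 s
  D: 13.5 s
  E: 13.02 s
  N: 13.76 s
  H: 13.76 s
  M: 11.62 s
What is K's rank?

Sorted (descending): 13.76, 13.76, 13.76, 13.5, 13.02, 13.02, 13.02, 11.62, 11.03, 10.57
The 3 values of 13.76 occupy positions 1–3 → each gets rank 1.
The 3 values of 13.02 occupy positions 5–7 → each gets rank 5.
K has value 13.02 s → rank 5.

5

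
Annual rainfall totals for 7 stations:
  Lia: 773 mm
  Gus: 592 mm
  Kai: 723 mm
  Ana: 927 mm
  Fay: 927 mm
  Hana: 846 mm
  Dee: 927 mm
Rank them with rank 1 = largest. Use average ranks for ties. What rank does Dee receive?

Sorted (descending): 927, 927, 927, 846, 773, 723, 592
The 3 values of 927 occupy positions 1–3 → average rank 2.
Dee has value 927 mm → rank 2.

2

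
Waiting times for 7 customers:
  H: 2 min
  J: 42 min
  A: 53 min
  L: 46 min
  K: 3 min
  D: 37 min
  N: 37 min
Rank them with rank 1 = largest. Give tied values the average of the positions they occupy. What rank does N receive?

Sorted (descending): 53, 46, 42, 37, 37, 3, 2
The 2 values of 37 occupy positions 4–5 → average rank (4+5)/2 = 4.5.
N has value 37 min → rank 4.5.

4.5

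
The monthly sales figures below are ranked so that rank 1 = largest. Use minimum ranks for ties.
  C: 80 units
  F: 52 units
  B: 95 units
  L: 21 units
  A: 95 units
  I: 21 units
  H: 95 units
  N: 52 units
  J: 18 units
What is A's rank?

Sorted (descending): 95, 95, 95, 80, 52, 52, 21, 21, 18
The 3 values of 95 occupy positions 1–3 → each gets rank 1.
The 2 values of 52 occupy positions 5–6 → each gets rank 5.
The 2 values of 21 occupy positions 7–8 → each gets rank 7.
A has value 95 units → rank 1.

1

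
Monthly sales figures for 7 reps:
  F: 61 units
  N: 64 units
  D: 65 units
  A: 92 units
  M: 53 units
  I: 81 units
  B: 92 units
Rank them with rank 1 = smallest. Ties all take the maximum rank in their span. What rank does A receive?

7

Sorted (ascending): 53, 61, 64, 65, 81, 92, 92
The 2 values of 92 occupy positions 6–7 → each gets rank 7.
A has value 92 units → rank 7.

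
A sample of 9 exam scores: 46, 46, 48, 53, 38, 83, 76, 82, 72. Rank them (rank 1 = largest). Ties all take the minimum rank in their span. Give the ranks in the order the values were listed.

7, 7, 6, 5, 9, 1, 3, 2, 4

Sorted (descending): 83, 82, 76, 72, 53, 48, 46, 46, 38
The 2 values of 46 occupy positions 7–8 → each gets rank 7.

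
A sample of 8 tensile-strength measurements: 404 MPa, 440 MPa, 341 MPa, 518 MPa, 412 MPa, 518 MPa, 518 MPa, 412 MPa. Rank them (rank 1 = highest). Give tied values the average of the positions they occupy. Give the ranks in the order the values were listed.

7, 4, 8, 2, 5.5, 2, 2, 5.5

Sorted (descending): 518, 518, 518, 440, 412, 412, 404, 341
The 3 values of 518 occupy positions 1–3 → average rank 2.
The 2 values of 412 occupy positions 5–6 → average rank (5+6)/2 = 5.5.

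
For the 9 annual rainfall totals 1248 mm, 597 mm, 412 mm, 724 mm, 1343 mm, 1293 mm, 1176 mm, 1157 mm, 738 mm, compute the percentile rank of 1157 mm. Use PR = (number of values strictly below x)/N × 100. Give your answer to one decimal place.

44.4

N = 9.
Strictly below 1157: 4. Equal to 1157: 1.
PR = 4/9 × 100 = 44.4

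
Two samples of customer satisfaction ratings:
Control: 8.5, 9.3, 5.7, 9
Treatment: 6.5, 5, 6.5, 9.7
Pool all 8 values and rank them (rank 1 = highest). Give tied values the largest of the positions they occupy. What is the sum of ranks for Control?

Sorted (descending): 9.7, 9.3, 9, 8.5, 6.5, 6.5, 5.7, 5
The 2 values of 6.5 occupy positions 5–6 → each gets rank 6.
Control values → pooled ranks: 8.5→4, 9.3→2, 5.7→7, 9→3
Rank sum = 4 + 2 + 7 + 3 = 16

16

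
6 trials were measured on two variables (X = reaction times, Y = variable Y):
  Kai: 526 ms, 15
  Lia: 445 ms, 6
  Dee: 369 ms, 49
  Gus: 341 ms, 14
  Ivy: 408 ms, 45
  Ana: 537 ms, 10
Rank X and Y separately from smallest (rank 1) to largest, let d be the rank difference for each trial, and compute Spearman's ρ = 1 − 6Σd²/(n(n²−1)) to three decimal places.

Ranks of variable 1: 5, 4, 2, 1, 3, 6
Ranks of variable 2: 4, 1, 6, 3, 5, 2
d = r₁ − r₂: 1, 3, -4, -2, -2, 4
d²: 1, 9, 16, 4, 4, 16; Σd² = 50
ρ = 1 − 6·50/(6·35) = 1 − 300/210 = -0.429

-0.429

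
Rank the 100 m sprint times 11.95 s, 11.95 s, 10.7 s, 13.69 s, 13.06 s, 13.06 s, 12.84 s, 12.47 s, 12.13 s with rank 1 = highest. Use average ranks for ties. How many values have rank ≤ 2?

1

Sorted (descending): 13.69, 13.06, 13.06, 12.84, 12.47, 12.13, 11.95, 11.95, 10.7
The 2 values of 13.06 occupy positions 2–3 → average rank (2+3)/2 = 2.5.
The 2 values of 11.95 occupy positions 7–8 → average rank (7+8)/2 = 7.5.
Ranks ≤ 2: {1} → 1 value.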